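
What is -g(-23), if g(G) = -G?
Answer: -23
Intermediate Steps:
-g(-23) = -(-1)*(-23) = -1*23 = -23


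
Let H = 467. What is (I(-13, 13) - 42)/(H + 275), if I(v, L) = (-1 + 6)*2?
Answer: -16/371 ≈ -0.043127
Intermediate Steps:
I(v, L) = 10 (I(v, L) = 5*2 = 10)
(I(-13, 13) - 42)/(H + 275) = (10 - 42)/(467 + 275) = -32/742 = -32*1/742 = -16/371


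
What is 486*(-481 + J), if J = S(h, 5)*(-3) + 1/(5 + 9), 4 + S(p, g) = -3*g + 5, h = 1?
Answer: -1493235/7 ≈ -2.1332e+5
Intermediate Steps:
S(p, g) = 1 - 3*g (S(p, g) = -4 + (-3*g + 5) = -4 + (5 - 3*g) = 1 - 3*g)
J = 589/14 (J = (1 - 3*5)*(-3) + 1/(5 + 9) = (1 - 15)*(-3) + 1/14 = -14*(-3) + 1/14 = 42 + 1/14 = 589/14 ≈ 42.071)
486*(-481 + J) = 486*(-481 + 589/14) = 486*(-6145/14) = -1493235/7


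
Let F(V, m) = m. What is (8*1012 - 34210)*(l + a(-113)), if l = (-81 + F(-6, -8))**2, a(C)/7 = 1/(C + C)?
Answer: -23373844923/113 ≈ -2.0685e+8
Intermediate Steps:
a(C) = 7/(2*C) (a(C) = 7/(C + C) = 7/((2*C)) = 7*(1/(2*C)) = 7/(2*C))
l = 7921 (l = (-81 - 8)**2 = (-89)**2 = 7921)
(8*1012 - 34210)*(l + a(-113)) = (8*1012 - 34210)*(7921 + (7/2)/(-113)) = (8096 - 34210)*(7921 + (7/2)*(-1/113)) = -26114*(7921 - 7/226) = -26114*1790139/226 = -23373844923/113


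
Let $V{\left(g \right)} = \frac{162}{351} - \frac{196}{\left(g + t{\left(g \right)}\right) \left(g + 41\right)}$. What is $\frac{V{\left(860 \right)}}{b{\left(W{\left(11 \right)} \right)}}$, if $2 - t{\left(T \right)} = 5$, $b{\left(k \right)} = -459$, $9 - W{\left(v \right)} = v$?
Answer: $- \frac{4630394}{4607460819} \approx -0.001005$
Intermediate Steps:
$W{\left(v \right)} = 9 - v$
$t{\left(T \right)} = -3$ ($t{\left(T \right)} = 2 - 5 = -3$)
$V{\left(g \right)} = \frac{6}{13} - \frac{196}{\left(-3 + g\right) \left(41 + g\right)}$ ($V{\left(g \right)} = \frac{162}{351} - \frac{196}{\left(g - 3\right) \left(g + 41\right)} = 162 \cdot \frac{1}{351} - \frac{196}{\left(-3 + g\right) \left(41 + g\right)} = \frac{6}{13} - 196 \frac{1}{\left(-3 + g\right) \left(41 + g\right)} = \frac{6}{13} - \frac{196}{\left(-3 + g\right) \left(41 + g\right)}$)
$\frac{V{\left(860 \right)}}{b{\left(W{\left(11 \right)} \right)}} = \frac{\frac{2}{13} \frac{1}{-123 + 860^{2} + 38 \cdot 860} \left(-1643 + 3 \cdot 860^{2} + 114 \cdot 860\right)}{-459} = \frac{2 \left(-1643 + 3 \cdot 739600 + 98040\right)}{13 \left(-123 + 739600 + 32680\right)} \left(- \frac{1}{459}\right) = \frac{2 \left(-1643 + 2218800 + 98040\right)}{13 \cdot 772157} \left(- \frac{1}{459}\right) = \frac{2}{13} \cdot \frac{1}{772157} \cdot 2315197 \left(- \frac{1}{459}\right) = \frac{4630394}{10038041} \left(- \frac{1}{459}\right) = - \frac{4630394}{4607460819}$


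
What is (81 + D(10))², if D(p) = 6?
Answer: 7569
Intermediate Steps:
(81 + D(10))² = (81 + 6)² = 87² = 7569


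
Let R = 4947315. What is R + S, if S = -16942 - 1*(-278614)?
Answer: 5208987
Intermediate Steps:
S = 261672 (S = -16942 + 278614 = 261672)
R + S = 4947315 + 261672 = 5208987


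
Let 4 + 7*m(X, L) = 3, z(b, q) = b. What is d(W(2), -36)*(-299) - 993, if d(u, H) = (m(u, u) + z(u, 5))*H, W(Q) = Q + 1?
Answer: 208329/7 ≈ 29761.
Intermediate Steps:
W(Q) = 1 + Q
m(X, L) = -⅐ (m(X, L) = -4/7 + (⅐)*3 = -4/7 + 3/7 = -⅐)
d(u, H) = H*(-⅐ + u) (d(u, H) = (-⅐ + u)*H = H*(-⅐ + u))
d(W(2), -36)*(-299) - 993 = -36*(-⅐ + (1 + 2))*(-299) - 993 = -36*(-⅐ + 3)*(-299) - 993 = -36*20/7*(-299) - 993 = -720/7*(-299) - 993 = 215280/7 - 993 = 208329/7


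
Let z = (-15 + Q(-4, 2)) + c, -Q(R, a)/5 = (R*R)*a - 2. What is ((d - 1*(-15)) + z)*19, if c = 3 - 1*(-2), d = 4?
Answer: -2679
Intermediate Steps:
Q(R, a) = 10 - 5*a*R² (Q(R, a) = -5*((R*R)*a - 2) = -5*(R²*a - 2) = -5*(a*R² - 2) = -5*(-2 + a*R²) = 10 - 5*a*R²)
c = 5 (c = 3 + 2 = 5)
z = -160 (z = (-15 + (10 - 5*2*(-4)²)) + 5 = (-15 + (10 - 5*2*16)) + 5 = (-15 + (10 - 160)) + 5 = (-15 - 150) + 5 = -165 + 5 = -160)
((d - 1*(-15)) + z)*19 = ((4 - 1*(-15)) - 160)*19 = ((4 + 15) - 160)*19 = (19 - 160)*19 = -141*19 = -2679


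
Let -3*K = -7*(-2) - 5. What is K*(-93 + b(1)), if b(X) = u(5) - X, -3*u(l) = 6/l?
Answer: 1416/5 ≈ 283.20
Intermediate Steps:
u(l) = -2/l
b(X) = -⅖ - X (b(X) = -2/5 - X = -2*⅕ - X = -⅖ - X)
K = -3 (K = -(-7*(-2) - 5)/3 = -(14 - 5)/3 = -⅓*9 = -3)
K*(-93 + b(1)) = -3*(-93 + (-⅖ - 1*1)) = -3*(-93 + (-⅖ - 1)) = -3*(-93 - 7/5) = -3*(-472/5) = 1416/5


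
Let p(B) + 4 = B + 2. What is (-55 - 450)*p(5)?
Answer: -1515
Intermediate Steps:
p(B) = -2 + B (p(B) = -4 + (B + 2) = -4 + (2 + B) = -2 + B)
(-55 - 450)*p(5) = (-55 - 450)*(-2 + 5) = -505*3 = -1515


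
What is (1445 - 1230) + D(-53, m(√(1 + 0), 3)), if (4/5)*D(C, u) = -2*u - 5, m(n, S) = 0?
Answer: 835/4 ≈ 208.75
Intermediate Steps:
D(C, u) = -25/4 - 5*u/2 (D(C, u) = 5*(-2*u - 5)/4 = 5*(-5 - 2*u)/4 = -25/4 - 5*u/2)
(1445 - 1230) + D(-53, m(√(1 + 0), 3)) = (1445 - 1230) + (-25/4 - 5/2*0) = 215 + (-25/4 + 0) = 215 - 25/4 = 835/4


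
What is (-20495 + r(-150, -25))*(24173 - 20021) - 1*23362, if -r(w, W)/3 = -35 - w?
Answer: -86551042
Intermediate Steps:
r(w, W) = 105 + 3*w (r(w, W) = -3*(-35 - w) = 105 + 3*w)
(-20495 + r(-150, -25))*(24173 - 20021) - 1*23362 = (-20495 + (105 + 3*(-150)))*(24173 - 20021) - 1*23362 = (-20495 + (105 - 450))*4152 - 23362 = (-20495 - 345)*4152 - 23362 = -20840*4152 - 23362 = -86527680 - 23362 = -86551042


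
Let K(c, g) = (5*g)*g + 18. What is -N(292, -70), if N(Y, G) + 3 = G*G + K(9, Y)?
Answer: -431235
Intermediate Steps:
K(c, g) = 18 + 5*g**2 (K(c, g) = 5*g**2 + 18 = 18 + 5*g**2)
N(Y, G) = 15 + G**2 + 5*Y**2 (N(Y, G) = -3 + (G*G + (18 + 5*Y**2)) = -3 + (G**2 + (18 + 5*Y**2)) = -3 + (18 + G**2 + 5*Y**2) = 15 + G**2 + 5*Y**2)
-N(292, -70) = -(15 + (-70)**2 + 5*292**2) = -(15 + 4900 + 5*85264) = -(15 + 4900 + 426320) = -1*431235 = -431235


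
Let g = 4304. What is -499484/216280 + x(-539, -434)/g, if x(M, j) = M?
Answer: -283294257/116358640 ≈ -2.4347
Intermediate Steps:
-499484/216280 + x(-539, -434)/g = -499484/216280 - 539/4304 = -499484*1/216280 - 539*1/4304 = -124871/54070 - 539/4304 = -283294257/116358640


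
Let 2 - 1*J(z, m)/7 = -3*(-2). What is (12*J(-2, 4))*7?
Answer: -2352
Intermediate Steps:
J(z, m) = -28 (J(z, m) = 14 - (-21)*(-2) = 14 - 7*6 = 14 - 42 = -28)
(12*J(-2, 4))*7 = (12*(-28))*7 = -336*7 = -2352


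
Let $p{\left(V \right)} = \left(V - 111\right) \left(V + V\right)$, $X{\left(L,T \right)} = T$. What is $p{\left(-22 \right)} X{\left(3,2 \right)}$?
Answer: $11704$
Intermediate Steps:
$p{\left(V \right)} = 2 V \left(-111 + V\right)$ ($p{\left(V \right)} = \left(-111 + V\right) 2 V = 2 V \left(-111 + V\right)$)
$p{\left(-22 \right)} X{\left(3,2 \right)} = 2 \left(-22\right) \left(-111 - 22\right) 2 = 2 \left(-22\right) \left(-133\right) 2 = 5852 \cdot 2 = 11704$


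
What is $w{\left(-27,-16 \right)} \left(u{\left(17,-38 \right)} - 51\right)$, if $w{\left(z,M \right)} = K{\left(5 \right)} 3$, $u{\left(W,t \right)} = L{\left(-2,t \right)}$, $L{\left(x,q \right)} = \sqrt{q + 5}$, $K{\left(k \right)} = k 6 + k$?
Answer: $-5355 + 105 i \sqrt{33} \approx -5355.0 + 603.18 i$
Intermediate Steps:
$K{\left(k \right)} = 7 k$ ($K{\left(k \right)} = 6 k + k = 7 k$)
$L{\left(x,q \right)} = \sqrt{5 + q}$
$u{\left(W,t \right)} = \sqrt{5 + t}$
$w{\left(z,M \right)} = 105$ ($w{\left(z,M \right)} = 7 \cdot 5 \cdot 3 = 35 \cdot 3 = 105$)
$w{\left(-27,-16 \right)} \left(u{\left(17,-38 \right)} - 51\right) = 105 \left(\sqrt{5 - 38} - 51\right) = 105 \left(\sqrt{-33} - 51\right) = 105 \left(i \sqrt{33} - 51\right) = 105 \left(-51 + i \sqrt{33}\right) = -5355 + 105 i \sqrt{33}$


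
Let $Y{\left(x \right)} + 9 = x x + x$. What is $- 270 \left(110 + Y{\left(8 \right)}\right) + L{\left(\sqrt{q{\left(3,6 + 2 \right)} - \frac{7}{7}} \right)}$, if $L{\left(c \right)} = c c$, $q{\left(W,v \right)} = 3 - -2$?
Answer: $-46706$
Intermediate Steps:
$q{\left(W,v \right)} = 5$ ($q{\left(W,v \right)} = 3 + 2 = 5$)
$Y{\left(x \right)} = -9 + x + x^{2}$ ($Y{\left(x \right)} = -9 + \left(x x + x\right) = -9 + \left(x^{2} + x\right) = -9 + \left(x + x^{2}\right) = -9 + x + x^{2}$)
$L{\left(c \right)} = c^{2}$
$- 270 \left(110 + Y{\left(8 \right)}\right) + L{\left(\sqrt{q{\left(3,6 + 2 \right)} - \frac{7}{7}} \right)} = - 270 \left(110 + \left(-9 + 8 + 8^{2}\right)\right) + \left(\sqrt{5 - \frac{7}{7}}\right)^{2} = - 270 \left(110 + \left(-9 + 8 + 64\right)\right) + \left(\sqrt{5 - 1}\right)^{2} = - 270 \left(110 + 63\right) + \left(\sqrt{5 - 1}\right)^{2} = \left(-270\right) 173 + \left(\sqrt{4}\right)^{2} = -46710 + 2^{2} = -46710 + 4 = -46706$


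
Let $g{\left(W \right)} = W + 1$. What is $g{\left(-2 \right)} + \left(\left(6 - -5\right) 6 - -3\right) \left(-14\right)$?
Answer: $-967$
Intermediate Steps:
$g{\left(W \right)} = 1 + W$
$g{\left(-2 \right)} + \left(\left(6 - -5\right) 6 - -3\right) \left(-14\right) = \left(1 - 2\right) + \left(\left(6 - -5\right) 6 - -3\right) \left(-14\right) = -1 + \left(\left(6 + 5\right) 6 + 3\right) \left(-14\right) = -1 + \left(11 \cdot 6 + 3\right) \left(-14\right) = -1 + \left(66 + 3\right) \left(-14\right) = -1 + 69 \left(-14\right) = -1 - 966 = -967$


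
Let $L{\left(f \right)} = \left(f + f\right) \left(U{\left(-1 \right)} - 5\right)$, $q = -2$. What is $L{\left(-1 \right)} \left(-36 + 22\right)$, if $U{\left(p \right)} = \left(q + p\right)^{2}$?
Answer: $112$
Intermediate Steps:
$U{\left(p \right)} = \left(-2 + p\right)^{2}$
$L{\left(f \right)} = 8 f$ ($L{\left(f \right)} = \left(f + f\right) \left(\left(-2 - 1\right)^{2} - 5\right) = 2 f \left(\left(-3\right)^{2} - 5\right) = 2 f \left(9 - 5\right) = 2 f 4 = 8 f$)
$L{\left(-1 \right)} \left(-36 + 22\right) = 8 \left(-1\right) \left(-36 + 22\right) = \left(-8\right) \left(-14\right) = 112$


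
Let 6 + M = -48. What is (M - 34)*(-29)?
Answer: 2552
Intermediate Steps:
M = -54 (M = -6 - 48 = -54)
(M - 34)*(-29) = (-54 - 34)*(-29) = -88*(-29) = 2552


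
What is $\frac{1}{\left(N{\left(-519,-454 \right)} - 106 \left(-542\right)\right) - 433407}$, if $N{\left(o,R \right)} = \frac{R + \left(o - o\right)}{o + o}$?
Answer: $- \frac{519}{195120418} \approx -2.6599 \cdot 10^{-6}$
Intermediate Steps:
$N{\left(o,R \right)} = \frac{R}{2 o}$ ($N{\left(o,R \right)} = \frac{R + 0}{2 o} = R \frac{1}{2 o} = \frac{R}{2 o}$)
$\frac{1}{\left(N{\left(-519,-454 \right)} - 106 \left(-542\right)\right) - 433407} = \frac{1}{\left(\frac{1}{2} \left(-454\right) \frac{1}{-519} - 106 \left(-542\right)\right) - 433407} = \frac{1}{\left(\frac{1}{2} \left(-454\right) \left(- \frac{1}{519}\right) - -57452\right) - 433407} = \frac{1}{\left(\frac{227}{519} + 57452\right) - 433407} = \frac{1}{\frac{29817815}{519} - 433407} = \frac{1}{- \frac{195120418}{519}} = - \frac{519}{195120418}$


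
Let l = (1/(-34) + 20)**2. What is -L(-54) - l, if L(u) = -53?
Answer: -399773/1156 ≈ -345.82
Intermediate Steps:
l = 461041/1156 (l = (-1/34 + 20)**2 = (679/34)**2 = 461041/1156 ≈ 398.82)
-L(-54) - l = -1*(-53) - 1*461041/1156 = 53 - 461041/1156 = -399773/1156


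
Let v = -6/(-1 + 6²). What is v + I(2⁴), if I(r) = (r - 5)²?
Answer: 4229/35 ≈ 120.83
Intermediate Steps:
v = -6/35 (v = -6/(-1 + 36) = -6/35 ≈ -0.17143)
I(r) = (-5 + r)²
v + I(2⁴) = -6/35 + (-5 + 2⁴)² = -6/35 + (-5 + 16)² = -6/35 + 11² = -6/35 + 121 = 4229/35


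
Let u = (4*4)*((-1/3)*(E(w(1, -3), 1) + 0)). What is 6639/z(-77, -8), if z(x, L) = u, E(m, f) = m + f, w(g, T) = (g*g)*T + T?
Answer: 19917/80 ≈ 248.96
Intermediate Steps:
w(g, T) = T + T*g² (w(g, T) = g²*T + T = T*g² + T = T + T*g²)
E(m, f) = f + m
u = 80/3 (u = (4*4)*((-1/3)*((1 - 3*(1 + 1²)) + 0)) = 16*((-1*⅓)*((1 - 3*(1 + 1)) + 0)) = 16*(-((1 - 3*2) + 0)/3) = 16*(-((1 - 6) + 0)/3) = 16*(-(-5 + 0)/3) = 16*(-⅓*(-5)) = 16*(5/3) = 80/3 ≈ 26.667)
z(x, L) = 80/3
6639/z(-77, -8) = 6639/(80/3) = 6639*(3/80) = 19917/80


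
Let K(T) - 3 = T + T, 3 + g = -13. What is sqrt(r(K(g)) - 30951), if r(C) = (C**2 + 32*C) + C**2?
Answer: I*sqrt(30197) ≈ 173.77*I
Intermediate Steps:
g = -16 (g = -3 - 13 = -16)
K(T) = 3 + 2*T (K(T) = 3 + (T + T) = 3 + 2*T)
r(C) = 2*C**2 + 32*C
sqrt(r(K(g)) - 30951) = sqrt(2*(3 + 2*(-16))*(16 + (3 + 2*(-16))) - 30951) = sqrt(2*(3 - 32)*(16 + (3 - 32)) - 30951) = sqrt(2*(-29)*(16 - 29) - 30951) = sqrt(2*(-29)*(-13) - 30951) = sqrt(754 - 30951) = sqrt(-30197) = I*sqrt(30197)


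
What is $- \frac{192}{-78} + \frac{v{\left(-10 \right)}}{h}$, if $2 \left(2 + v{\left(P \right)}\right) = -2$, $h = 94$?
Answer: $\frac{2969}{1222} \approx 2.4296$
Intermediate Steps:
$v{\left(P \right)} = -3$ ($v{\left(P \right)} = -2 + \frac{1}{2} \left(-2\right) = -2 - 1 = -3$)
$- \frac{192}{-78} + \frac{v{\left(-10 \right)}}{h} = - \frac{192}{-78} - \frac{3}{94} = \left(-192\right) \left(- \frac{1}{78}\right) - \frac{3}{94} = \frac{32}{13} - \frac{3}{94} = \frac{2969}{1222}$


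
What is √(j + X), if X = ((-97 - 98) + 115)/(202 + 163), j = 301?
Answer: √1602861/73 ≈ 17.343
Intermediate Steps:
X = -16/73 (X = (-195 + 115)/365 = -80*1/365 = -16/73 ≈ -0.21918)
√(j + X) = √(301 - 16/73) = √(21957/73) = √1602861/73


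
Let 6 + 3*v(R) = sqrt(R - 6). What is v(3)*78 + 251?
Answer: 95 + 26*I*sqrt(3) ≈ 95.0 + 45.033*I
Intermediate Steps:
v(R) = -2 + sqrt(-6 + R)/3 (v(R) = -2 + sqrt(R - 6)/3 = -2 + sqrt(-6 + R)/3)
v(3)*78 + 251 = (-2 + sqrt(-6 + 3)/3)*78 + 251 = (-2 + sqrt(-3)/3)*78 + 251 = (-2 + (I*sqrt(3))/3)*78 + 251 = (-2 + I*sqrt(3)/3)*78 + 251 = (-156 + 26*I*sqrt(3)) + 251 = 95 + 26*I*sqrt(3)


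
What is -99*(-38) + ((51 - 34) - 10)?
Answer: 3769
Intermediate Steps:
-99*(-38) + ((51 - 34) - 10) = 3762 + (17 - 10) = 3762 + 7 = 3769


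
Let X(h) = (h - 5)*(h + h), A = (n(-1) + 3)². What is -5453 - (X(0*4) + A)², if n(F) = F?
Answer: -5469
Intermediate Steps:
A = 4 (A = (-1 + 3)² = 2² = 4)
X(h) = 2*h*(-5 + h) (X(h) = (-5 + h)*(2*h) = 2*h*(-5 + h))
-5453 - (X(0*4) + A)² = -5453 - (2*(0*4)*(-5 + 0*4) + 4)² = -5453 - (2*0*(-5 + 0) + 4)² = -5453 - (2*0*(-5) + 4)² = -5453 - (0 + 4)² = -5453 - 1*4² = -5453 - 1*16 = -5453 - 16 = -5469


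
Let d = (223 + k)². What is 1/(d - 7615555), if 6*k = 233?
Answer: -36/271691939 ≈ -1.3250e-7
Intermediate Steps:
k = 233/6 (k = (⅙)*233 = 233/6 ≈ 38.833)
d = 2468041/36 (d = (223 + 233/6)² = (1571/6)² = 2468041/36 ≈ 68557.)
1/(d - 7615555) = 1/(2468041/36 - 7615555) = 1/(-271691939/36) = -36/271691939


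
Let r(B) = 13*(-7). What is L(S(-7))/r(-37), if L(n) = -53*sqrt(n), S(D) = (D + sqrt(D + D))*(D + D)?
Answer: 53*sqrt(98 - 14*I*sqrt(14))/91 ≈ 5.9555 - 1.4918*I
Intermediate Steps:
S(D) = 2*D*(D + sqrt(2)*sqrt(D)) (S(D) = (D + sqrt(2*D))*(2*D) = (D + sqrt(2)*sqrt(D))*(2*D) = 2*D*(D + sqrt(2)*sqrt(D)))
r(B) = -91
L(S(-7))/r(-37) = -53*sqrt(2*(-7)**2 + 2*sqrt(2)*(-7)**(3/2))/(-91) = -53*sqrt(2*49 + 2*sqrt(2)*(-7*I*sqrt(7)))*(-1/91) = -53*sqrt(98 - 14*I*sqrt(14))*(-1/91) = 53*sqrt(98 - 14*I*sqrt(14))/91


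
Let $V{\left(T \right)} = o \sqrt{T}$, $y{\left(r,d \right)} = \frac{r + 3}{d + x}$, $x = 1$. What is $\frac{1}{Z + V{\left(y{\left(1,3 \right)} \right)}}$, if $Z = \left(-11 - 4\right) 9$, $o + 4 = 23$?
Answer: $- \frac{1}{116} \approx -0.0086207$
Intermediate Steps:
$y{\left(r,d \right)} = \frac{3 + r}{1 + d}$ ($y{\left(r,d \right)} = \frac{r + 3}{d + 1} = \frac{3 + r}{1 + d}$)
$o = 19$ ($o = -4 + 23 = 19$)
$V{\left(T \right)} = 19 \sqrt{T}$
$Z = -135$ ($Z = \left(-15\right) 9 = -135$)
$\frac{1}{Z + V{\left(y{\left(1,3 \right)} \right)}} = \frac{1}{-135 + 19 \sqrt{\frac{3 + 1}{1 + 3}}} = \frac{1}{-135 + 19 \sqrt{\frac{1}{4} \cdot 4}} = \frac{1}{-135 + 19 \sqrt{1}} = \frac{1}{-135 + 19 \cdot 1} = \frac{1}{-135 + 19} = \frac{1}{-116} = - \frac{1}{116}$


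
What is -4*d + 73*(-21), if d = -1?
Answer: -1529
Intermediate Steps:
-4*d + 73*(-21) = -4*(-1) + 73*(-21) = 4 - 1533 = -1529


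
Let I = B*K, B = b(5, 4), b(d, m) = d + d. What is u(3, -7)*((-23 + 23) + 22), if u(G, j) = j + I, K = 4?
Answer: 726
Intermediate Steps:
b(d, m) = 2*d
B = 10 (B = 2*5 = 10)
I = 40 (I = 10*4 = 40)
u(G, j) = 40 + j (u(G, j) = j + 40 = 40 + j)
u(3, -7)*((-23 + 23) + 22) = (40 - 7)*((-23 + 23) + 22) = 33*(0 + 22) = 33*22 = 726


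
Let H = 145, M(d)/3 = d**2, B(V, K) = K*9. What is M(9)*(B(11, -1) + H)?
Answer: 33048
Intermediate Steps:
B(V, K) = 9*K
M(d) = 3*d**2
M(9)*(B(11, -1) + H) = (3*9**2)*(9*(-1) + 145) = (3*81)*(-9 + 145) = 243*136 = 33048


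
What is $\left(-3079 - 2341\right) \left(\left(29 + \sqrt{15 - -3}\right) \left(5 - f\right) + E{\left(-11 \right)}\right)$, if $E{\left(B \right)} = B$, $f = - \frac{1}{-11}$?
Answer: $- \frac{7831900}{11} - \frac{878040 \sqrt{2}}{11} \approx -8.2488 \cdot 10^{5}$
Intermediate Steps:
$f = \frac{1}{11}$ ($f = \left(-1\right) \left(- \frac{1}{11}\right) = \frac{1}{11} \approx 0.090909$)
$\left(-3079 - 2341\right) \left(\left(29 + \sqrt{15 - -3}\right) \left(5 - f\right) + E{\left(-11 \right)}\right) = \left(-3079 - 2341\right) \left(\left(29 + \sqrt{15 - -3}\right) \left(5 - \frac{1}{11}\right) - 11\right) = - 5420 \left(\left(29 + \sqrt{15 + \left(-5 + 8\right)}\right) \left(5 - \frac{1}{11}\right) - 11\right) = - 5420 \left(\left(29 + \sqrt{15 + 3}\right) \frac{54}{11} - 11\right) = - 5420 \left(\left(29 + \sqrt{18}\right) \frac{54}{11} - 11\right) = - 5420 \left(\left(29 + 3 \sqrt{2}\right) \frac{54}{11} - 11\right) = - 5420 \left(\left(\frac{1566}{11} + \frac{162 \sqrt{2}}{11}\right) - 11\right) = - 5420 \left(\frac{1445}{11} + \frac{162 \sqrt{2}}{11}\right) = - \frac{7831900}{11} - \frac{878040 \sqrt{2}}{11}$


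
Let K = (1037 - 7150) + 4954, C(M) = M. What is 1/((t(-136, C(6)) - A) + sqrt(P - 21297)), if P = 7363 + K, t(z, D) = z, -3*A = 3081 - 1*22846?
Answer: -60519/407085766 - 27*I*sqrt(1677)/407085766 ≈ -0.00014866 - 2.7161e-6*I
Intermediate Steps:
K = -1159 (K = -6113 + 4954 = -1159)
A = 19765/3 (A = -(3081 - 1*22846)/3 = -(3081 - 22846)/3 = -1/3*(-19765) = 19765/3 ≈ 6588.3)
P = 6204 (P = 7363 - 1159 = 6204)
1/((t(-136, C(6)) - A) + sqrt(P - 21297)) = 1/((-136 - 1*19765/3) + sqrt(6204 - 21297)) = 1/((-136 - 19765/3) + sqrt(-15093)) = 1/(-20173/3 + 3*I*sqrt(1677))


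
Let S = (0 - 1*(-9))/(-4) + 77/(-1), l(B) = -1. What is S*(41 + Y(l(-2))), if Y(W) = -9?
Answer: -2536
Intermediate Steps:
S = -317/4 (S = (0 + 9)*(-¼) + 77*(-1) = 9*(-¼) - 77 = -9/4 - 77 = -317/4 ≈ -79.250)
S*(41 + Y(l(-2))) = -317*(41 - 9)/4 = -317/4*32 = -2536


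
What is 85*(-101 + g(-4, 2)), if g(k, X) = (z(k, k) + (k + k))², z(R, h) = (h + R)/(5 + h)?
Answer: 13175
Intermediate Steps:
z(R, h) = (R + h)/(5 + h)
g(k, X) = (2*k + 2*k/(5 + k))² (g(k, X) = ((k + k)/(5 + k) + (k + k))² = ((2*k)/(5 + k) + 2*k)² = (2*k/(5 + k) + 2*k)² = (2*k + 2*k/(5 + k))²)
85*(-101 + g(-4, 2)) = 85*(-101 + 4*(-4)²*(6 - 4)²/(5 - 4)²) = 85*(-101 + 4*16*2²/1²) = 85*(-101 + 4*16*1*4) = 85*(-101 + 256) = 85*155 = 13175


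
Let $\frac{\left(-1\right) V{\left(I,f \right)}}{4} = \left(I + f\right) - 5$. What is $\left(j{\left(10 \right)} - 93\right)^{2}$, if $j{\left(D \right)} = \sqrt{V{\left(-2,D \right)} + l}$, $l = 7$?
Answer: $\left(93 - i \sqrt{5}\right)^{2} \approx 8644.0 - 415.91 i$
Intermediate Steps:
$V{\left(I,f \right)} = 20 - 4 I - 4 f$ ($V{\left(I,f \right)} = - 4 \left(\left(I + f\right) - 5\right) = - 4 \left(-5 + I + f\right) = 20 - 4 I - 4 f$)
$j{\left(D \right)} = \sqrt{35 - 4 D}$ ($j{\left(D \right)} = \sqrt{\left(20 - -8 - 4 D\right) + 7} = \sqrt{\left(20 + 8 - 4 D\right) + 7} = \sqrt{\left(28 - 4 D\right) + 7} = \sqrt{35 - 4 D}$)
$\left(j{\left(10 \right)} - 93\right)^{2} = \left(\sqrt{35 - 40} - 93\right)^{2} = \left(\sqrt{-5} - 93\right)^{2} = \left(i \sqrt{5} - 93\right)^{2} = \left(-93 + i \sqrt{5}\right)^{2}$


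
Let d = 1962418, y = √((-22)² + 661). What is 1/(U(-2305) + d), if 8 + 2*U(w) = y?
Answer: 7849656/15404274828439 - 2*√1145/15404274828439 ≈ 5.0957e-7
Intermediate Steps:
y = √1145 (y = √(484 + 661) = √1145 ≈ 33.838)
U(w) = -4 + √1145/2
1/(U(-2305) + d) = 1/((-4 + √1145/2) + 1962418) = 1/(1962414 + √1145/2)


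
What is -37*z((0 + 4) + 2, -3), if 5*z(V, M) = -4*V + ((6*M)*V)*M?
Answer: -2220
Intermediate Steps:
z(V, M) = -4*V/5 + 6*V*M²/5 (z(V, M) = (-4*V + ((6*M)*V)*M)/5 = (-4*V + (6*M*V)*M)/5 = (-4*V + 6*V*M²)/5 = -4*V/5 + 6*V*M²/5)
-37*z((0 + 4) + 2, -3) = -74*((0 + 4) + 2)*(-2 + 3*(-3)²)/5 = -74*(4 + 2)*(-2 + 3*9)/5 = -74*6*(-2 + 27)/5 = -74*6*25/5 = -37*60 = -2220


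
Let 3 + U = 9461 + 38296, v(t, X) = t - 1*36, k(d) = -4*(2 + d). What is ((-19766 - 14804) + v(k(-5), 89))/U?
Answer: -2471/3411 ≈ -0.72442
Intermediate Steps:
k(d) = -8 - 4*d
v(t, X) = -36 + t (v(t, X) = t - 36 = -36 + t)
U = 47754 (U = -3 + (9461 + 38296) = -3 + 47757 = 47754)
((-19766 - 14804) + v(k(-5), 89))/U = ((-19766 - 14804) + (-36 + (-8 - 4*(-5))))/47754 = (-34570 + (-36 + (-8 + 20)))*(1/47754) = (-34570 + (-36 + 12))*(1/47754) = (-34570 - 24)*(1/47754) = -34594*1/47754 = -2471/3411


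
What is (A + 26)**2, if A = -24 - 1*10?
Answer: 64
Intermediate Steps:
A = -34 (A = -24 - 10 = -34)
(A + 26)**2 = (-34 + 26)**2 = (-8)**2 = 64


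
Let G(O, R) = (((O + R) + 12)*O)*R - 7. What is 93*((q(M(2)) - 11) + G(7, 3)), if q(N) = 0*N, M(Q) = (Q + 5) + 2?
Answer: 41292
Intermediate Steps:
M(Q) = 7 + Q (M(Q) = (5 + Q) + 2 = 7 + Q)
G(O, R) = -7 + O*R*(12 + O + R) (G(O, R) = ((12 + O + R)*O)*R - 7 = (O*(12 + O + R))*R - 7 = O*R*(12 + O + R) - 7 = -7 + O*R*(12 + O + R))
q(N) = 0
93*((q(M(2)) - 11) + G(7, 3)) = 93*((0 - 11) + (-7 + 7*3**2 + 3*7**2 + 12*7*3)) = 93*(-11 + (-7 + 7*9 + 3*49 + 252)) = 93*(-11 + (-7 + 63 + 147 + 252)) = 93*(-11 + 455) = 93*444 = 41292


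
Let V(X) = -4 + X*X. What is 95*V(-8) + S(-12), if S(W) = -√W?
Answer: 5700 - 2*I*√3 ≈ 5700.0 - 3.4641*I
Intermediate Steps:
V(X) = -4 + X²
95*V(-8) + S(-12) = 95*(-4 + (-8)²) - √(-12) = 95*(-4 + 64) - 2*I*√3 = 95*60 - 2*I*√3 = 5700 - 2*I*√3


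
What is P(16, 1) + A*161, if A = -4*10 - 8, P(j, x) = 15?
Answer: -7713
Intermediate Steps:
A = -48 (A = -40 - 8 = -48)
P(16, 1) + A*161 = 15 - 48*161 = 15 - 7728 = -7713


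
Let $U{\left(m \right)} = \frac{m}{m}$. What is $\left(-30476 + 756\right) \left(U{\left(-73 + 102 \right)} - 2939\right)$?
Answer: $87317360$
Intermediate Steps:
$U{\left(m \right)} = 1$
$\left(-30476 + 756\right) \left(U{\left(-73 + 102 \right)} - 2939\right) = \left(-30476 + 756\right) \left(1 - 2939\right) = \left(-29720\right) \left(-2938\right) = 87317360$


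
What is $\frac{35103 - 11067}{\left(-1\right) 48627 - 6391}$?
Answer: $- \frac{12018}{27509} \approx -0.43688$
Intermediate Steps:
$\frac{35103 - 11067}{\left(-1\right) 48627 - 6391} = \frac{24036}{-48627 - 6391} = \frac{24036}{-55018} = 24036 \left(- \frac{1}{55018}\right) = - \frac{12018}{27509}$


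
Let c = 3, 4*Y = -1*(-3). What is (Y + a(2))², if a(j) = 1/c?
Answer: 169/144 ≈ 1.1736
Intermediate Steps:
Y = ¾ (Y = (-1*(-3))/4 = (¼)*3 = ¾ ≈ 0.75000)
a(j) = ⅓ (a(j) = 1/3 = ⅓)
(Y + a(2))² = (¾ + ⅓)² = (13/12)² = 169/144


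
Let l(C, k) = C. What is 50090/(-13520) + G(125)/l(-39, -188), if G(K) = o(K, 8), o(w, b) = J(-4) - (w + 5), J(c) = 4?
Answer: -641/1352 ≈ -0.47411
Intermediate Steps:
o(w, b) = -1 - w (o(w, b) = 4 - (w + 5) = 4 - (5 + w) = 4 + (-5 - w) = -1 - w)
G(K) = -1 - K
50090/(-13520) + G(125)/l(-39, -188) = 50090/(-13520) + (-1 - 1*125)/(-39) = 50090*(-1/13520) + (-1 - 125)*(-1/39) = -5009/1352 - 126*(-1/39) = -5009/1352 + 42/13 = -641/1352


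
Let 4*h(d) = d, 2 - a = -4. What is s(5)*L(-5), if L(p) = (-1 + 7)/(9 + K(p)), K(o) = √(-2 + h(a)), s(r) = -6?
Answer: -648/163 + 36*I*√2/163 ≈ -3.9755 + 0.31234*I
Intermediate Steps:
a = 6 (a = 2 - 1*(-4) = 2 + 4 = 6)
h(d) = d/4
K(o) = I*√2/2 (K(o) = √(-2 + (¼)*6) = √(-2 + 3/2) = √(-½) = I*√2/2)
L(p) = 6/(9 + I*√2/2) (L(p) = (-1 + 7)/(9 + I*√2/2) = 6/(9 + I*√2/2))
s(5)*L(-5) = -6*(108/163 - 6*I*√2/163) = -648/163 + 36*I*√2/163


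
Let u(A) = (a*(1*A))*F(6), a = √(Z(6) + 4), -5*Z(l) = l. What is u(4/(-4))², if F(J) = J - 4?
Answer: 56/5 ≈ 11.200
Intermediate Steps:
Z(l) = -l/5
a = √70/5 (a = √(-⅕*6 + 4) = √(-6/5 + 4) = √(14/5) = √70/5 ≈ 1.6733)
F(J) = -4 + J
u(A) = 2*A*√70/5 (u(A) = ((√70/5)*(1*A))*(-4 + 6) = ((√70/5)*A)*2 = (A*√70/5)*2 = 2*A*√70/5)
u(4/(-4))² = (2*(4/(-4))*√70/5)² = (2*(4*(-¼))*√70/5)² = ((⅖)*(-1)*√70)² = (-2*√70/5)² = 56/5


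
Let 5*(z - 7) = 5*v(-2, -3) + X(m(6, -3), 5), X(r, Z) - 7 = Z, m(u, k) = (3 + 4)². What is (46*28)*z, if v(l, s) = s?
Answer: 41216/5 ≈ 8243.2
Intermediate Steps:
m(u, k) = 49 (m(u, k) = 7² = 49)
X(r, Z) = 7 + Z
z = 32/5 (z = 7 + (5*(-3) + (7 + 5))/5 = 7 + (-15 + 12)/5 = 7 + (⅕)*(-3) = 7 - ⅗ = 32/5 ≈ 6.4000)
(46*28)*z = (46*28)*(32/5) = 1288*(32/5) = 41216/5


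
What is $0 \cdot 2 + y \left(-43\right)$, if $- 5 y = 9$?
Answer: $\frac{387}{5} \approx 77.4$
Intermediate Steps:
$y = - \frac{9}{5}$ ($y = \left(- \frac{1}{5}\right) 9 = - \frac{9}{5} \approx -1.8$)
$0 \cdot 2 + y \left(-43\right) = 0 \cdot 2 - - \frac{387}{5} = 0 + \frac{387}{5} = \frac{387}{5}$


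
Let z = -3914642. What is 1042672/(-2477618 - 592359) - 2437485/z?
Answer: 3401335284421/12017860903234 ≈ 0.28302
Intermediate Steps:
1042672/(-2477618 - 592359) - 2437485/z = 1042672/(-2477618 - 592359) - 2437485/(-3914642) = 1042672/(-3069977) - 2437485*(-1/3914642) = 1042672*(-1/3069977) + 2437485/3914642 = -1042672/3069977 + 2437485/3914642 = 3401335284421/12017860903234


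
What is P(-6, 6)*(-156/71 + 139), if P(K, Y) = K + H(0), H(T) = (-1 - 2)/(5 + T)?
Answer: -320529/355 ≈ -902.90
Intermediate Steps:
H(T) = -3/(5 + T)
P(K, Y) = -⅗ + K (P(K, Y) = K - 3/(5 + 0) = K - 3/5 = K - 3*⅕ = K - ⅗ = -⅗ + K)
P(-6, 6)*(-156/71 + 139) = (-⅗ - 6)*(-156/71 + 139) = -33*(-156*1/71 + 139)/5 = -33*(-156/71 + 139)/5 = -33/5*9713/71 = -320529/355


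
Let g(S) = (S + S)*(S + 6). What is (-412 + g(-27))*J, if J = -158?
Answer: -114076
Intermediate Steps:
g(S) = 2*S*(6 + S) (g(S) = (2*S)*(6 + S) = 2*S*(6 + S))
(-412 + g(-27))*J = (-412 + 2*(-27)*(6 - 27))*(-158) = (-412 + 2*(-27)*(-21))*(-158) = (-412 + 1134)*(-158) = 722*(-158) = -114076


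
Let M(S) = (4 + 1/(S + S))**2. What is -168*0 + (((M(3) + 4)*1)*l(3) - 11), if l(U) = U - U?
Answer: -11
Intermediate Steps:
M(S) = (4 + 1/(2*S))**2
l(U) = 0
-168*0 + (((M(3) + 4)*1)*l(3) - 11) = -168*0 + ((((1/4)*(1 + 8*3)**2/3**2 + 4)*1)*0 - 11) = 0 + ((((1/4)*(1/9)*(1 + 24)**2 + 4)*1)*0 - 11) = 0 + ((((1/4)*(1/9)*25**2 + 4)*1)*0 - 11) = 0 + ((((1/4)*(1/9)*625 + 4)*1)*0 - 11) = 0 + (((625/36 + 4)*1)*0 - 11) = 0 + (((769/36)*1)*0 - 11) = 0 + ((769/36)*0 - 11) = 0 + (0 - 11) = 0 - 11 = -11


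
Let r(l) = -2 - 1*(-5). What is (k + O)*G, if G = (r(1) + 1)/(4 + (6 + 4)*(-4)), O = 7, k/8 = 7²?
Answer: -133/3 ≈ -44.333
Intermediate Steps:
r(l) = 3 (r(l) = -2 + 5 = 3)
k = 392 (k = 8*7² = 8*49 = 392)
G = -⅑ (G = (3 + 1)/(4 + (6 + 4)*(-4)) = 4/(4 + 10*(-4)) = 4/(4 - 40) = 4/(-36) = 4*(-1/36) = -⅑ ≈ -0.11111)
(k + O)*G = (392 + 7)*(-⅑) = 399*(-⅑) = -133/3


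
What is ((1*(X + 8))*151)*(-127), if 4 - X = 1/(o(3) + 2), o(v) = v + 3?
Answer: -1821815/8 ≈ -2.2773e+5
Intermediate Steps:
o(v) = 3 + v
X = 31/8 (X = 4 - 1/((3 + 3) + 2) = 4 - 1/(6 + 2) = 4 - 1/8 = 4 - 1*⅛ = 4 - ⅛ = 31/8 ≈ 3.8750)
((1*(X + 8))*151)*(-127) = ((1*(31/8 + 8))*151)*(-127) = ((1*(95/8))*151)*(-127) = ((95/8)*151)*(-127) = (14345/8)*(-127) = -1821815/8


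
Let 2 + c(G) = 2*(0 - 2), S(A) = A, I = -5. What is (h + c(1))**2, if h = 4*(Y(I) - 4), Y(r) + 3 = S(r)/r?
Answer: 900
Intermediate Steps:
Y(r) = -2 (Y(r) = -3 + r/r = -3 + 1 = -2)
c(G) = -6 (c(G) = -2 + 2*(0 - 2) = -2 + 2*(-2) = -2 - 4 = -6)
h = -24 (h = 4*(-2 - 4) = 4*(-6) = -24)
(h + c(1))**2 = (-24 - 6)**2 = (-30)**2 = 900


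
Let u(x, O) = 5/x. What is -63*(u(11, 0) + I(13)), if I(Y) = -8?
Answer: 5229/11 ≈ 475.36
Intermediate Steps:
-63*(u(11, 0) + I(13)) = -63*(5/11 - 8) = -63*(-83/11) = 5229/11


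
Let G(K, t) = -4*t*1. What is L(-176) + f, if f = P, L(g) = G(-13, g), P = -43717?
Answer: -43013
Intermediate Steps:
G(K, t) = -4*t
L(g) = -4*g
f = -43717
L(-176) + f = -4*(-176) - 43717 = 704 - 43717 = -43013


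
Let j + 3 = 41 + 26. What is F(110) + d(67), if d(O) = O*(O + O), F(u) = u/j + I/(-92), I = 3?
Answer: 6609049/736 ≈ 8979.7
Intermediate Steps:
j = 64 (j = -3 + (41 + 26) = -3 + 67 = 64)
F(u) = -3/92 + u/64 (F(u) = u/64 + 3/(-92) = u*(1/64) + 3*(-1/92) = u/64 - 3/92 = -3/92 + u/64)
d(O) = 2*O² (d(O) = O*(2*O) = 2*O²)
F(110) + d(67) = (-3/92 + (1/64)*110) + 2*67² = (-3/92 + 55/32) + 2*4489 = 1241/736 + 8978 = 6609049/736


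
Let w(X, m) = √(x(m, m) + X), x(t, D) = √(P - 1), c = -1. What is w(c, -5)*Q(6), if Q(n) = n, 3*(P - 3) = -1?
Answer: 2*√(-9 + 3*√15) ≈ 3.2366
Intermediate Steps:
P = 8/3 (P = 3 + (⅓)*(-1) = 3 - ⅓ = 8/3 ≈ 2.6667)
x(t, D) = √15/3 (x(t, D) = √(8/3 - 1) = √(5/3) = √15/3)
w(X, m) = √(X + √15/3) (w(X, m) = √(√15/3 + X) = √(X + √15/3))
w(c, -5)*Q(6) = (√(3*√15 + 9*(-1))/3)*6 = (√(3*√15 - 9)/3)*6 = (√(-9 + 3*√15)/3)*6 = 2*√(-9 + 3*√15)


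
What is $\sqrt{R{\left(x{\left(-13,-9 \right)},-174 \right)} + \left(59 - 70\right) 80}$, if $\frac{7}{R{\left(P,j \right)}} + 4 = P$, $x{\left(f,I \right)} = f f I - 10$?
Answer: $\frac{i \sqrt{2073488745}}{1535} \approx 29.665 i$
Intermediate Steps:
$x{\left(f,I \right)} = -10 + I f^{2}$ ($x{\left(f,I \right)} = f^{2} I - 10 = I f^{2} - 10 = -10 + I f^{2}$)
$R{\left(P,j \right)} = \frac{7}{-4 + P}$
$\sqrt{R{\left(x{\left(-13,-9 \right)},-174 \right)} + \left(59 - 70\right) 80} = \sqrt{\frac{7}{-4 - \left(10 + 9 \left(-13\right)^{2}\right)} + \left(59 - 70\right) 80} = \sqrt{\frac{7}{-4 - 1531} + \left(59 - 70\right) 80} = \sqrt{\frac{7}{-4 - 1531} - 880} = \sqrt{\frac{7}{-1535} - 880} = \sqrt{7 \left(- \frac{1}{1535}\right) - 880} = \sqrt{- \frac{7}{1535} - 880} = \sqrt{- \frac{1350807}{1535}} = \frac{i \sqrt{2073488745}}{1535}$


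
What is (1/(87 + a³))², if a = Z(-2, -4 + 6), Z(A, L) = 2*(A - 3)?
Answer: 1/833569 ≈ 1.1997e-6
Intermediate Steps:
Z(A, L) = -6 + 2*A (Z(A, L) = 2*(-3 + A) = -6 + 2*A)
a = -10 (a = -6 + 2*(-2) = -6 - 4 = -10)
(1/(87 + a³))² = (1/(87 + (-10)³))² = (1/(87 - 1000))² = (1/(-913))² = (-1/913)² = 1/833569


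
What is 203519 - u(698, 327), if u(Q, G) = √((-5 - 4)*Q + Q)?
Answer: 203519 - 4*I*√349 ≈ 2.0352e+5 - 74.726*I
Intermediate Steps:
u(Q, G) = 2*√2*√(-Q) (u(Q, G) = √(-9*Q + Q) = √(-8*Q) = 2*√2*√(-Q))
203519 - u(698, 327) = 203519 - 2*√2*√(-1*698) = 203519 - 2*√2*√(-698) = 203519 - 2*√2*I*√698 = 203519 - 4*I*√349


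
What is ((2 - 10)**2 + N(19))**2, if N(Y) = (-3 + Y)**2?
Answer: 102400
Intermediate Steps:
((2 - 10)**2 + N(19))**2 = ((2 - 10)**2 + (-3 + 19)**2)**2 = ((-8)**2 + 16**2)**2 = (64 + 256)**2 = 320**2 = 102400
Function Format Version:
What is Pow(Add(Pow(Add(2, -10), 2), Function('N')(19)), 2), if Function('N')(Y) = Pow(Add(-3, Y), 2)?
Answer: 102400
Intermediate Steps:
Pow(Add(Pow(Add(2, -10), 2), Function('N')(19)), 2) = Pow(Add(Pow(Add(2, -10), 2), Pow(Add(-3, 19), 2)), 2) = Pow(Add(Pow(-8, 2), Pow(16, 2)), 2) = Pow(Add(64, 256), 2) = Pow(320, 2) = 102400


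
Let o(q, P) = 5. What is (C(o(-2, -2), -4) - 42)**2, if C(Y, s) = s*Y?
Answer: 3844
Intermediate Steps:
C(Y, s) = Y*s
(C(o(-2, -2), -4) - 42)**2 = (5*(-4) - 42)**2 = (-20 - 42)**2 = (-62)**2 = 3844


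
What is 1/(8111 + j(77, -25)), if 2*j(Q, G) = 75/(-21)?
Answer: 14/113529 ≈ 0.00012332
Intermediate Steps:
j(Q, G) = -25/14 (j(Q, G) = (75/(-21))/2 = (75*(-1/21))/2 = (½)*(-25/7) = -25/14)
1/(8111 + j(77, -25)) = 1/(8111 - 25/14) = 1/(113529/14) = 14/113529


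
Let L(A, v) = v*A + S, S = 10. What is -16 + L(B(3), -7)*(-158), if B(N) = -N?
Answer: -4914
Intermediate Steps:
L(A, v) = 10 + A*v (L(A, v) = v*A + 10 = A*v + 10 = 10 + A*v)
-16 + L(B(3), -7)*(-158) = -16 + (10 - 1*3*(-7))*(-158) = -16 + (10 - 3*(-7))*(-158) = -16 + (10 + 21)*(-158) = -16 + 31*(-158) = -16 - 4898 = -4914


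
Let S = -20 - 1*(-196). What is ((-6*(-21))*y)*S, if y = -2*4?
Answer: -177408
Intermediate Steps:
y = -8
S = 176 (S = -20 + 196 = 176)
((-6*(-21))*y)*S = (-6*(-21)*(-8))*176 = (126*(-8))*176 = -1008*176 = -177408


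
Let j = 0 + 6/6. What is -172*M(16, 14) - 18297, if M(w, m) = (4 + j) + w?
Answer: -21909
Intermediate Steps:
j = 1 (j = 0 + 6*(⅙) = 0 + 1 = 1)
M(w, m) = 5 + w (M(w, m) = (4 + 1) + w = 5 + w)
-172*M(16, 14) - 18297 = -172*(5 + 16) - 18297 = -172*21 - 18297 = -3612 - 18297 = -21909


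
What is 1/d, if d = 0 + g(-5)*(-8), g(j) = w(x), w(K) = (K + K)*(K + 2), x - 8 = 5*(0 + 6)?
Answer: -1/24320 ≈ -4.1118e-5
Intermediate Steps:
x = 38 (x = 8 + 5*(0 + 6) = 8 + 5*6 = 8 + 30 = 38)
w(K) = 2*K*(2 + K) (w(K) = (2*K)*(2 + K) = 2*K*(2 + K))
g(j) = 3040 (g(j) = 2*38*(2 + 38) = 2*38*40 = 3040)
d = -24320 (d = 0 + 3040*(-8) = 0 - 24320 = -24320)
1/d = 1/(-24320) = -1/24320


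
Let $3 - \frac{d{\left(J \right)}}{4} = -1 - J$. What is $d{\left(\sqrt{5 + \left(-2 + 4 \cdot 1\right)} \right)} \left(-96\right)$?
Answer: $-1536 - 384 \sqrt{7} \approx -2552.0$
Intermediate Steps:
$d{\left(J \right)} = 16 + 4 J$ ($d{\left(J \right)} = 12 - 4 \left(-1 - J\right) = 12 + \left(4 + 4 J\right) = 16 + 4 J$)
$d{\left(\sqrt{5 + \left(-2 + 4 \cdot 1\right)} \right)} \left(-96\right) = \left(16 + 4 \sqrt{5 + \left(-2 + 4 \cdot 1\right)}\right) \left(-96\right) = \left(16 + 4 \sqrt{5 + \left(-2 + 4\right)}\right) \left(-96\right) = \left(16 + 4 \sqrt{5 + 2}\right) \left(-96\right) = \left(16 + 4 \sqrt{7}\right) \left(-96\right) = -1536 - 384 \sqrt{7}$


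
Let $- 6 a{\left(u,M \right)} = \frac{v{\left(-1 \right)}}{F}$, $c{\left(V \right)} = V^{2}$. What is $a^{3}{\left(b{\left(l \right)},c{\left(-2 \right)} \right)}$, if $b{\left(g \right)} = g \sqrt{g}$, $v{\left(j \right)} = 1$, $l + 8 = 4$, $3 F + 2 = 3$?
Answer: $- \frac{1}{8} \approx -0.125$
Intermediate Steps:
$F = \frac{1}{3}$ ($F = - \frac{2}{3} + \frac{1}{3} \cdot 3 = - \frac{2}{3} + 1 = \frac{1}{3} \approx 0.33333$)
$l = -4$ ($l = -8 + 4 = -4$)
$b{\left(g \right)} = g^{\frac{3}{2}}$
$a{\left(u,M \right)} = - \frac{1}{2}$ ($a{\left(u,M \right)} = - \frac{1 \frac{1}{\frac{1}{3}}}{6} = - \frac{1 \cdot 3}{6} = \left(- \frac{1}{6}\right) 3 = - \frac{1}{2}$)
$a^{3}{\left(b{\left(l \right)},c{\left(-2 \right)} \right)} = \left(- \frac{1}{2}\right)^{3} = - \frac{1}{8}$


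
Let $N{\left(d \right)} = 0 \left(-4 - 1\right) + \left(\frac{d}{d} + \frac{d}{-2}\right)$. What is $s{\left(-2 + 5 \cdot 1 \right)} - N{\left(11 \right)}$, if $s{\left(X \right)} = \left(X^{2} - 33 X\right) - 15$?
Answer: $- \frac{201}{2} \approx -100.5$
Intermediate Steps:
$s{\left(X \right)} = -15 + X^{2} - 33 X$
$N{\left(d \right)} = 1 - \frac{d}{2}$ ($N{\left(d \right)} = 0 \left(-5\right) + \left(1 + d \left(- \frac{1}{2}\right)\right) = 0 - \left(-1 + \frac{d}{2}\right) = 1 - \frac{d}{2}$)
$s{\left(-2 + 5 \cdot 1 \right)} - N{\left(11 \right)} = \left(-15 + \left(-2 + 5 \cdot 1\right)^{2} - 33 \left(-2 + 5 \cdot 1\right)\right) - \left(1 - \frac{11}{2}\right) = \left(-15 + \left(-2 + 5\right)^{2} - 33 \left(-2 + 5\right)\right) - \left(1 - \frac{11}{2}\right) = \left(-15 + 3^{2} - 99\right) - - \frac{9}{2} = \left(-15 + 9 - 99\right) + \frac{9}{2} = -105 + \frac{9}{2} = - \frac{201}{2}$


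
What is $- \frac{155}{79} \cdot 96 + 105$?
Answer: $- \frac{6585}{79} \approx -83.354$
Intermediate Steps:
$- \frac{155}{79} \cdot 96 + 105 = \left(-155\right) \frac{1}{79} \cdot 96 + 105 = \left(- \frac{155}{79}\right) 96 + 105 = - \frac{14880}{79} + 105 = - \frac{6585}{79}$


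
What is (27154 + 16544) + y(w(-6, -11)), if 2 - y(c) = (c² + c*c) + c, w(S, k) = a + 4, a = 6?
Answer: 43490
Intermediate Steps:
w(S, k) = 10 (w(S, k) = 6 + 4 = 10)
y(c) = 2 - c - 2*c² (y(c) = 2 - ((c² + c*c) + c) = 2 - ((c² + c²) + c) = 2 - (2*c² + c) = 2 - (c + 2*c²) = 2 + (-c - 2*c²) = 2 - c - 2*c²)
(27154 + 16544) + y(w(-6, -11)) = (27154 + 16544) + (2 - 1*10 - 2*10²) = 43698 + (2 - 10 - 2*100) = 43698 + (2 - 10 - 200) = 43698 - 208 = 43490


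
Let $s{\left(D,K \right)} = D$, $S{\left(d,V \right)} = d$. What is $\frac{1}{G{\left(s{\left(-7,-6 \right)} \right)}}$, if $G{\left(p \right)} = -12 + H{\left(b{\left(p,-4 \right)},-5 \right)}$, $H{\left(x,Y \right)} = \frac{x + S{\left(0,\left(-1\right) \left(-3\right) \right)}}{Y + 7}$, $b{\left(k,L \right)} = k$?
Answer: $- \frac{2}{31} \approx -0.064516$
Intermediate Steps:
$H{\left(x,Y \right)} = \frac{x}{7 + Y}$ ($H{\left(x,Y \right)} = \frac{x + 0}{Y + 7} = \frac{x}{7 + Y}$)
$G{\left(p \right)} = -12 + \frac{p}{2}$ ($G{\left(p \right)} = -12 + \frac{p}{7 - 5} = -12 + \frac{p}{2}$)
$\frac{1}{G{\left(s{\left(-7,-6 \right)} \right)}} = \frac{1}{-12 + \frac{1}{2} \left(-7\right)} = \frac{1}{-12 - \frac{7}{2}} = \frac{1}{- \frac{31}{2}} = - \frac{2}{31}$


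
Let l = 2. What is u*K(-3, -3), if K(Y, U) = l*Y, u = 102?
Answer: -612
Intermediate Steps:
K(Y, U) = 2*Y
u*K(-3, -3) = 102*(2*(-3)) = 102*(-6) = -612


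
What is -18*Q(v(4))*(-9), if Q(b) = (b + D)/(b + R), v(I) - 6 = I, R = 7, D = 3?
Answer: 2106/17 ≈ 123.88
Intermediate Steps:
v(I) = 6 + I
Q(b) = (3 + b)/(7 + b) (Q(b) = (b + 3)/(b + 7) = (3 + b)/(7 + b))
-18*Q(v(4))*(-9) = -18*(3 + (6 + 4))/(7 + (6 + 4))*(-9) = -18*(3 + 10)/(7 + 10)*(-9) = -18*13/17*(-9) = -234/17*(-9) = 2106/17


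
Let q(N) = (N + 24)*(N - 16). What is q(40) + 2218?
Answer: 3754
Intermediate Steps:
q(N) = (-16 + N)*(24 + N) (q(N) = (24 + N)*(-16 + N) = (-16 + N)*(24 + N))
q(40) + 2218 = (-384 + 40² + 8*40) + 2218 = (-384 + 1600 + 320) + 2218 = 1536 + 2218 = 3754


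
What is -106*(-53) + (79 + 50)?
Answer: 5747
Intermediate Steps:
-106*(-53) + (79 + 50) = 5618 + 129 = 5747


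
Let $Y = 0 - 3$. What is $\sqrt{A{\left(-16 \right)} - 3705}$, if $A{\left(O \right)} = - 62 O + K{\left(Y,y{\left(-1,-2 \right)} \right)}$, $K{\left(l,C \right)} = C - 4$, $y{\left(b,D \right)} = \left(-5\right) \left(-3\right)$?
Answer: $i \sqrt{2702} \approx 51.981 i$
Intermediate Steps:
$Y = -3$
$y{\left(b,D \right)} = 15$
$K{\left(l,C \right)} = -4 + C$
$A{\left(O \right)} = 11 - 62 O$ ($A{\left(O \right)} = - 62 O + \left(-4 + 15\right) = - 62 O + 11 = 11 - 62 O$)
$\sqrt{A{\left(-16 \right)} - 3705} = \sqrt{\left(11 - -992\right) - 3705} = \sqrt{\left(11 + 992\right) + \left(-21672 + 17967\right)} = \sqrt{1003 - 3705} = \sqrt{-2702} = i \sqrt{2702}$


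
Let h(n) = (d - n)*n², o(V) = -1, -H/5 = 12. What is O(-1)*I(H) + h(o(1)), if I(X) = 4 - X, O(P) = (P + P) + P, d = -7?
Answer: -198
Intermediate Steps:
H = -60 (H = -5*12 = -60)
O(P) = 3*P (O(P) = 2*P + P = 3*P)
h(n) = n²*(-7 - n) (h(n) = (-7 - n)*n² = n²*(-7 - n))
O(-1)*I(H) + h(o(1)) = (3*(-1))*(4 - 1*(-60)) + (-1)²*(-7 - 1*(-1)) = -3*(4 + 60) + 1*(-7 + 1) = -3*64 + 1*(-6) = -192 - 6 = -198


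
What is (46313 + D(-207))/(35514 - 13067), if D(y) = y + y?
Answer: 45899/22447 ≈ 2.0448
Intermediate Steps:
D(y) = 2*y
(46313 + D(-207))/(35514 - 13067) = (46313 + 2*(-207))/(35514 - 13067) = (46313 - 414)/22447 = 45899*(1/22447) = 45899/22447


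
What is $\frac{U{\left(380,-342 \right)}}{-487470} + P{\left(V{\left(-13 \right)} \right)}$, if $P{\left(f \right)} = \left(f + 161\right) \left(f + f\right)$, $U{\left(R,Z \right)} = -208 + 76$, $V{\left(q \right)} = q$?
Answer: $- \frac{312630738}{81245} \approx -3848.0$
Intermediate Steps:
$U{\left(R,Z \right)} = -132$
$P{\left(f \right)} = 2 f \left(161 + f\right)$ ($P{\left(f \right)} = \left(161 + f\right) 2 f = 2 f \left(161 + f\right)$)
$\frac{U{\left(380,-342 \right)}}{-487470} + P{\left(V{\left(-13 \right)} \right)} = - \frac{132}{-487470} + 2 \left(-13\right) \left(161 - 13\right) = \left(-132\right) \left(- \frac{1}{487470}\right) + 2 \left(-13\right) 148 = \frac{22}{81245} - 3848 = - \frac{312630738}{81245}$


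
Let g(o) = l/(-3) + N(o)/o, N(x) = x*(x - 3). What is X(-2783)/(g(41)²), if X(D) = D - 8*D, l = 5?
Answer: 175329/11881 ≈ 14.757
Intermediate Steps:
N(x) = x*(-3 + x)
g(o) = -14/3 + o (g(o) = 5/(-3) + (o*(-3 + o))/o = 5*(-⅓) + (-3 + o) = -5/3 + (-3 + o) = -14/3 + o)
X(D) = -7*D
X(-2783)/(g(41)²) = (-7*(-2783))/((-14/3 + 41)²) = 19481/((109/3)²) = 19481/(11881/9) = 19481*(9/11881) = 175329/11881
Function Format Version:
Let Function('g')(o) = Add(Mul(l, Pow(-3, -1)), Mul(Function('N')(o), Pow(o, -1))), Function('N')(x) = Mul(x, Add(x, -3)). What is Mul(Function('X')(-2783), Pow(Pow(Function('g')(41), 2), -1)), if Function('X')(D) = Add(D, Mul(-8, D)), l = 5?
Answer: Rational(175329, 11881) ≈ 14.757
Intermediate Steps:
Function('N')(x) = Mul(x, Add(-3, x))
Function('g')(o) = Add(Rational(-14, 3), o) (Function('g')(o) = Add(Mul(5, Pow(-3, -1)), Mul(Mul(o, Add(-3, o)), Pow(o, -1))) = Add(Mul(5, Rational(-1, 3)), Add(-3, o)) = Add(Rational(-5, 3), Add(-3, o)) = Add(Rational(-14, 3), o))
Function('X')(D) = Mul(-7, D)
Mul(Function('X')(-2783), Pow(Pow(Function('g')(41), 2), -1)) = Mul(Mul(-7, -2783), Pow(Pow(Add(Rational(-14, 3), 41), 2), -1)) = Mul(19481, Pow(Pow(Rational(109, 3), 2), -1)) = Mul(19481, Pow(Rational(11881, 9), -1)) = Mul(19481, Rational(9, 11881)) = Rational(175329, 11881)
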